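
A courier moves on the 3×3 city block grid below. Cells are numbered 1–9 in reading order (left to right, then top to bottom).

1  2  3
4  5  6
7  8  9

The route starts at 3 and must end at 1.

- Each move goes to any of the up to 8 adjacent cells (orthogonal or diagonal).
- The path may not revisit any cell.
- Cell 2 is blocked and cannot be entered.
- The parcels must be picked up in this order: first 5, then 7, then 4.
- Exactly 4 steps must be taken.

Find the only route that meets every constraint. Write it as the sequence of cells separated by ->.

The waypoints must appear in the order 5, 7, 4, with no cell reused.
Route from 3: down-left 2 to 7, up 2 to 1 — 4 moves in all.
Check: order respected (5 at step 1, 7 at step 2, 4 at step 3); 4 moves as required.

3 -> 5 -> 7 -> 4 -> 1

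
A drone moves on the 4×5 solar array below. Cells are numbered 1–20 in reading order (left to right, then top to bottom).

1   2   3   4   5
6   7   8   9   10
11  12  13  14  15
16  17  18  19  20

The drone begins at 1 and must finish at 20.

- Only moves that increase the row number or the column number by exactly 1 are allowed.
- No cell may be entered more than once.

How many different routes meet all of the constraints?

35

A right/down-only route from 1 to 20 makes exactly 3 down-moves and 4 right-moves in some order.
With no other constraints that would be C(7,3) = 35 routes.
That gives 35 routes.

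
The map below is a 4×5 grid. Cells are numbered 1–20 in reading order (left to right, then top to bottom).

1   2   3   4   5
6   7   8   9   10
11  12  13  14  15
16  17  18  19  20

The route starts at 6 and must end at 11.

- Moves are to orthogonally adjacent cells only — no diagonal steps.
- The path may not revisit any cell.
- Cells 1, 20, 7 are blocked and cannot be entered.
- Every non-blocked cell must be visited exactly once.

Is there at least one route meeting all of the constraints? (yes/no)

Cell 2 has only one open neighbour but is neither the start nor the goal, so a Hamiltonian route would have to both enter and leave it through the same neighbour — impossible without revisiting.

no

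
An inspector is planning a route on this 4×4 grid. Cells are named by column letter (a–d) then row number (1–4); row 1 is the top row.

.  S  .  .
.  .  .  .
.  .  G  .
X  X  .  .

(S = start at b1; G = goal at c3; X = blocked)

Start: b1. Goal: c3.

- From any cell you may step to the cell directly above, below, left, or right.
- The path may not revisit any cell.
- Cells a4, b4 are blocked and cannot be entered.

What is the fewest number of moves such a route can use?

3

The Manhattan distance from b1 to c3 is |1−3| + |2−3| = 3, so at least 3 moves are needed.
A route of 3 moves achieves this: b1 → b2 → b3 → c3.
Since 3 matches the lower bound, it is optimal.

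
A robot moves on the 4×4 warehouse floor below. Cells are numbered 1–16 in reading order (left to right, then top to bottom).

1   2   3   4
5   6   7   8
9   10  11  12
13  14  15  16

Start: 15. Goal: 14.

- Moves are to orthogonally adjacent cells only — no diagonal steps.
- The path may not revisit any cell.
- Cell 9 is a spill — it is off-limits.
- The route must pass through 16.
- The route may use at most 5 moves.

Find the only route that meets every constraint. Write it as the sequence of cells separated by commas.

15, 16, 12, 11, 10, 14

Any route must reach 16 and still end at 14 within 5 moves, so the order of the required stops is forced.
Route from 15: right 1 to 16, up 1 to 12, left 2 to 10, down 1 to 14 — 5 moves in all.
Check: all required cells visited; 5 ≤ 5 moves.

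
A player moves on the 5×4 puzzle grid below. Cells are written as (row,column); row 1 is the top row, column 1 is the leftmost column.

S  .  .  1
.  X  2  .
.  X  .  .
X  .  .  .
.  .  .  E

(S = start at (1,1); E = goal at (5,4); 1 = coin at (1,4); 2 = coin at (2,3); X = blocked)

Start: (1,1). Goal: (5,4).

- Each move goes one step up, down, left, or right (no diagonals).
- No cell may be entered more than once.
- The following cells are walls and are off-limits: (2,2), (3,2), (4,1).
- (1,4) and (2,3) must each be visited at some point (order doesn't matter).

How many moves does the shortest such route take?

Any route passes through (1,4) and (2,3) in some order between (1,1) and (5,4). Summing Manhattan distances along each leg and taking the cheapest ordering ((1,1) → (1,4) → (2,3) → (5,4)) gives a lower bound of 3 + 2 + 4 = 9 moves.
A route of 9 moves achieves this: (1,1) → (1,2) → (1,3) → (1,4) → (2,4) → (2,3) → (3,3) → (4,3) → (5,3) → (5,4).
Since 9 matches the lower bound, it is optimal.

9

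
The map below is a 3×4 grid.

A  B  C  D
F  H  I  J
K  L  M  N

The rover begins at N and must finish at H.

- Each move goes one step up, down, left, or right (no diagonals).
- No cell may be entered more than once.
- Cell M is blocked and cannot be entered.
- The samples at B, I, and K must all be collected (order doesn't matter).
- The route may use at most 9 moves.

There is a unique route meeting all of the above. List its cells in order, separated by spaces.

Any route must reach B, I, and K and still end at H within 9 moves, so the order of the required stops is forced.
Route from N: up 1 to J, left 1 to I, up 1 to C, left 2 to A, down 2 to K, right 1 to L, up 1 to H — 9 moves in all.
Check: all required cells visited; 9 ≤ 9 moves.

N J I C B A F K L H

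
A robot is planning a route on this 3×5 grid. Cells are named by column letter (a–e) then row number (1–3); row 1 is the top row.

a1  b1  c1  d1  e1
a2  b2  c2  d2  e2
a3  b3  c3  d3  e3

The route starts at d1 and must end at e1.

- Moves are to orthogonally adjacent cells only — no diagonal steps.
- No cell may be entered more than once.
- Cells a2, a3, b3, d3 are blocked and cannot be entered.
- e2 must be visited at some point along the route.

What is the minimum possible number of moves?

3

Any route passes through e2 somewhere between d1 and e1. Summing Manhattan distances along the two legs (d1 → e2 → e1) gives a lower bound of 2 + 1 = 3 moves.
A route of 3 moves achieves this: d1 → d2 → e2 → e1.
Since 3 matches the lower bound, it is optimal.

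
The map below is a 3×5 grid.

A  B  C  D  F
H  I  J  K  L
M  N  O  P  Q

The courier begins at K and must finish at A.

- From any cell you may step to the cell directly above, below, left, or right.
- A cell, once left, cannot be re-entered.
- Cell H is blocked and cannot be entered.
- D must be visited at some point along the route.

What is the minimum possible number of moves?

Any route passes through D somewhere between K and A. Summing Manhattan distances along the two legs (K → D → A) gives a lower bound of 1 + 3 = 4 moves.
A route of 4 moves achieves this: K → D → C → B → A.
Since 4 matches the lower bound, it is optimal.

4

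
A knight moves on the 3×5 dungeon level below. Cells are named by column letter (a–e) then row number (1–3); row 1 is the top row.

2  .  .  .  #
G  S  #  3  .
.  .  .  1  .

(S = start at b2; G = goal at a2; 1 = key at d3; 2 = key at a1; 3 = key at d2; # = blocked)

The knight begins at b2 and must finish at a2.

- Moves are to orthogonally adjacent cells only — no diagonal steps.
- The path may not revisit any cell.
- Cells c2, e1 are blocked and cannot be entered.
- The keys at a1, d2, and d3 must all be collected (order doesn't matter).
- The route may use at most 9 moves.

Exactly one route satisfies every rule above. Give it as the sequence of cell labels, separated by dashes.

b2 - b3 - c3 - d3 - d2 - d1 - c1 - b1 - a1 - a2

Any route must reach a1, d2, and d3 and still end at a2 within 9 moves, so the order of the required stops is forced.
Route from b2: down 1 to b3, right 2 to d3, up 2 to d1, left 3 to a1, down 1 to a2 — 9 moves in all.
Check: all required cells visited; 9 ≤ 9 moves.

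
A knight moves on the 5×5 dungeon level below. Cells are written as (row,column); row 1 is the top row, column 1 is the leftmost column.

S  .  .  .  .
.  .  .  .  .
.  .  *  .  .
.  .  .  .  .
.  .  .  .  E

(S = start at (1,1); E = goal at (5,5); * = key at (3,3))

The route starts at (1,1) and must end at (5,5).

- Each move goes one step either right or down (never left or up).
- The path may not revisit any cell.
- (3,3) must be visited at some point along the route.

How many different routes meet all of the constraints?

A right/down-only route from (1,1) to (5,5) makes exactly 4 down-moves and 4 right-moves in some order.
With no other constraints that would be C(8,4) = 70 routes.
Split at (3,3) and multiply the segment counts: (1,1)→(3,3): 6; (3,3)→(5,5): 6; product = 36.
That gives 36 routes.

36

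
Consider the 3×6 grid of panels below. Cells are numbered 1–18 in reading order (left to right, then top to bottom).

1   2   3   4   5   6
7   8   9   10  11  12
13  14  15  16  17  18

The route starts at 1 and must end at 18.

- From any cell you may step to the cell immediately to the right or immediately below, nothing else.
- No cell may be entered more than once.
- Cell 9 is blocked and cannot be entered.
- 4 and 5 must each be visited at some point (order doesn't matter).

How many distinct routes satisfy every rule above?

3

A right/down-only route from 1 to 18 makes exactly 2 down-moves and 5 right-moves in some order.
With no other constraints that would be C(7,2) = 21 routes.
A monotone route can only reach the required cells in the order 4, 5, so split there and multiply the segment counts (each segment already excludes blocked cells): 1→4: 1; 4→5: 1; 5→18: 3; product = 3.
That gives 3 routes.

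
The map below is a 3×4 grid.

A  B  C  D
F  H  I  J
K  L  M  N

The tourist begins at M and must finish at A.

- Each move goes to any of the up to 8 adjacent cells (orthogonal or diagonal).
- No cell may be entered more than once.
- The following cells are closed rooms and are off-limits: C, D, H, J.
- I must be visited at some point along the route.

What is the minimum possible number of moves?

3

Any route passes through I somewhere between M and A. Summing Chebyshev distances along the two legs (M → I → A) gives a lower bound of 1 + 2 = 3 moves.
A route of 3 moves achieves this: M → I → B → A.
Since 3 matches the lower bound, it is optimal.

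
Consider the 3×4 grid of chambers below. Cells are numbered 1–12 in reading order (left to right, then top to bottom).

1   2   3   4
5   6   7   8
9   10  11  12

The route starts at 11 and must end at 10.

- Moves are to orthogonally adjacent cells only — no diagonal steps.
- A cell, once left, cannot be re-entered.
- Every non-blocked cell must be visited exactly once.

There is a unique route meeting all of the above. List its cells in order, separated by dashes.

11 - 12 - 8 - 4 - 3 - 7 - 6 - 2 - 1 - 5 - 9 - 10

Need to visit all 12 open cells exactly once, starting at 11 and ending at 10.
Route from 11: right to 12, 2× up (reaching 4), left to 3, down to 7, left to 6, up to 2, left to 1, 2× down (reaching 9), right to 10 — 11 moves in all.
Check: all 12 open cells covered.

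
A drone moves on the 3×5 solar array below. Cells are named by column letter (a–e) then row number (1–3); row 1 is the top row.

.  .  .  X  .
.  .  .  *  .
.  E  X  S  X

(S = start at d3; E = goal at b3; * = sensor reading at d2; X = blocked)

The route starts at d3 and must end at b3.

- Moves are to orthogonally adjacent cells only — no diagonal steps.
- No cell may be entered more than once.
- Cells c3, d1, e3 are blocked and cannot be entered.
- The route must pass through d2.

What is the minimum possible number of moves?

4

Any route passes through d2 somewhere between d3 and b3. Summing Manhattan distances along the two legs (d3 → d2 → b3) gives a lower bound of 1 + 3 = 4 moves.
A route of 4 moves achieves this: d3 → d2 → c2 → b2 → b3.
Since 4 matches the lower bound, it is optimal.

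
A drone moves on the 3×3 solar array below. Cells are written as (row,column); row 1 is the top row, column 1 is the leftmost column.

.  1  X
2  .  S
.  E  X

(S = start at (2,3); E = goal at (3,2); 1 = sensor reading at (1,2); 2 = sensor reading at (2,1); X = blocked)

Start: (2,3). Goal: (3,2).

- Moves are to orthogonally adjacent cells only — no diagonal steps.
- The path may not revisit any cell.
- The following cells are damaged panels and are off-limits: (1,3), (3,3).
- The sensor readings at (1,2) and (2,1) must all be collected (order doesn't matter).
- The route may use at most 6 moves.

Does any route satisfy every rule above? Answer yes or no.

One route that works: (2,3) → (2,2) → (1,2) → (1,1) → (2,1) → (3,1) → (3,2).

yes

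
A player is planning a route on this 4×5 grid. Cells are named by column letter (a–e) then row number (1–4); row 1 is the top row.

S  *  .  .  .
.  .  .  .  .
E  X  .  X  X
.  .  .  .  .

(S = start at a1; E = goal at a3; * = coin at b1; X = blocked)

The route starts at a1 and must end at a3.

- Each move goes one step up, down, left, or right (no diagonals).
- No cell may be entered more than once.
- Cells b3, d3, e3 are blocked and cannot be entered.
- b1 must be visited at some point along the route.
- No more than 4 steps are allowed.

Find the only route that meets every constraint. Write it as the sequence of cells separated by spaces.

a1 b1 b2 a2 a3

The 4-move cap with required stops at b1 leaves no slack for detours.
Route from a1: right 1 to b1, down 1 to b2, left 1 to a2, down 1 to a3 — 4 moves in all.
Check: all required cells visited; 4 ≤ 4 moves.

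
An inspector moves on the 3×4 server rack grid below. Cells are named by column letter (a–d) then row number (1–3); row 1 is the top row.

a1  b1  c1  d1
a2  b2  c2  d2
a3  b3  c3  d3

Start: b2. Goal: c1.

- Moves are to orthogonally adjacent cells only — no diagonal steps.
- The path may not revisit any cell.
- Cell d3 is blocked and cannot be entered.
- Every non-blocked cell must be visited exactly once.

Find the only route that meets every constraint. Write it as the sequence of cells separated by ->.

Need to visit all 11 open cells exactly once, starting at b2 and ending at c1.
Cell a3 has only two open neighbours (a2 and b3), so the path must pass straight through it: one of those is the cell it's entered from and the other is where it exits.
Route from b2: up 1 to b1, left 1 to a1, down 2 to a3, right 2 to c3, up 1 to c2, right 1 to d2, up 1 to d1, left 1 to c1 — 10 moves in all.
Check: all 11 open cells covered.

b2 -> b1 -> a1 -> a2 -> a3 -> b3 -> c3 -> c2 -> d2 -> d1 -> c1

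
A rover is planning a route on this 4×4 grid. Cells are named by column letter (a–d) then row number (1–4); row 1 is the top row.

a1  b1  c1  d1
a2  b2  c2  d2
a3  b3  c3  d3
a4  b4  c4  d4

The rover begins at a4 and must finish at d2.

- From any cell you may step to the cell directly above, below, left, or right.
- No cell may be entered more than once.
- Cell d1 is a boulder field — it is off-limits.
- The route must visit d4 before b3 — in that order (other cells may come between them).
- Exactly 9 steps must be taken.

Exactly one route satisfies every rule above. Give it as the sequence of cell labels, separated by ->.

a4 -> b4 -> c4 -> d4 -> d3 -> c3 -> b3 -> b2 -> c2 -> d2

The waypoints must appear in the order d4, b3, with no cell reused.
Route from a4: 3× right (reaching d4), up to d3, 2× left (reaching b3), up to b2, 2× right (reaching d2) — 9 moves in all.
Check: order respected (d4 at step 3, b3 at step 6); 9 moves as required.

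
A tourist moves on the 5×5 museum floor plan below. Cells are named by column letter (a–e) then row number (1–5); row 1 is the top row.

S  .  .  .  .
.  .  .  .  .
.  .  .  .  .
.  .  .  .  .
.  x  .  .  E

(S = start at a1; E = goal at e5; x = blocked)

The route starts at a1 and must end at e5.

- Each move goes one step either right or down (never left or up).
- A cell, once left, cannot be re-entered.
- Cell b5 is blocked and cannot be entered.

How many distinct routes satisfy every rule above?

65

A right/down-only route from a1 to e5 makes exactly 4 down-moves and 4 right-moves in some order.
With no other constraints that would be C(8,4) = 70 routes.
Subtract routes through each blocked cell (inclusion–exclusion for overlaps): − through b5: 5 → 65.
That gives 65 routes.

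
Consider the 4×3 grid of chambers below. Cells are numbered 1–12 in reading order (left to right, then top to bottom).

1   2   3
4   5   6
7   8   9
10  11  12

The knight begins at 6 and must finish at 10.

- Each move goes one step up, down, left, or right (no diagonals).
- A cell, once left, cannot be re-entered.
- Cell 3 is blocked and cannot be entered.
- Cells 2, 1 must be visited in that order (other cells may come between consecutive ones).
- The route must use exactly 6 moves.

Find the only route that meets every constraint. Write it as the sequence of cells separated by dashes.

The waypoints must appear in the order 2, 1, with no cell reused.
Route from 6: left to 5, up to 2, left to 1, 3× down (reaching 10) — 6 moves in all.
Check: order respected (2 at step 2, 1 at step 3); 6 moves as required.

6 - 5 - 2 - 1 - 4 - 7 - 10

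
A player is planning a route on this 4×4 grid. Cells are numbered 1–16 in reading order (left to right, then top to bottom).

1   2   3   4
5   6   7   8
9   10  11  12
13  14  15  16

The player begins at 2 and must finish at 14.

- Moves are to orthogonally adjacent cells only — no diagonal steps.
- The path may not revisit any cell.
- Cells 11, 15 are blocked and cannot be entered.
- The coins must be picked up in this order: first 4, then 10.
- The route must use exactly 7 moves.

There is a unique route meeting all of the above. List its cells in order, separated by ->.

The waypoints must appear in the order 4, 10, with no cell reused.
Route from 2: right 2 to 4, down 1 to 8, left 2 to 6, down 2 to 14 — 7 moves in all.
Check: order respected (4 at step 2, 10 at step 6); 7 moves as required.

2 -> 3 -> 4 -> 8 -> 7 -> 6 -> 10 -> 14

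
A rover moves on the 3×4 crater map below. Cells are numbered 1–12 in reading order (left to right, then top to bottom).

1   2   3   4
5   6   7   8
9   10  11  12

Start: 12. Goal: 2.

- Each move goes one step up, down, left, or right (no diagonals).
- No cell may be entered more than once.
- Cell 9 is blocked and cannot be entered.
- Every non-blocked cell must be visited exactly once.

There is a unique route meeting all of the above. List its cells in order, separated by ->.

Need to visit all 11 open cells exactly once, starting at 12 and ending at 2.
Route from 12: up 2 to 4, left 1 to 3, down 2 to 11, left 1 to 10, up 1 to 6, left 1 to 5, up 1 to 1, right 1 to 2 — 10 moves in all.
Check: all 11 open cells covered.

12 -> 8 -> 4 -> 3 -> 7 -> 11 -> 10 -> 6 -> 5 -> 1 -> 2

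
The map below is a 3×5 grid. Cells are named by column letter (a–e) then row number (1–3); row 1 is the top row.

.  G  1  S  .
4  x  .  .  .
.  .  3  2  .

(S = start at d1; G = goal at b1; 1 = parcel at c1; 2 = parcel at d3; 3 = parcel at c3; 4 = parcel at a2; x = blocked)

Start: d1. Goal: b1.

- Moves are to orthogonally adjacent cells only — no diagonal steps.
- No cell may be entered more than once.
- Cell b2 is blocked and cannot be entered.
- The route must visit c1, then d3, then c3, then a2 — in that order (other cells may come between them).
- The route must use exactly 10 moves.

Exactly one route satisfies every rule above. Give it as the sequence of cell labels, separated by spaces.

The waypoints must appear in the order c1, d3, c3, a2, with no cell reused.
Route from d1: left 1 to c1, down 1 to c2, right 1 to d2, down 1 to d3, left 3 to a3, up 2 to a1, right 1 to b1 — 10 moves in all.
Check: order respected (1 at step 1, 2 at step 4, 3 at step 5, 4 at step 8); 10 moves as required.

d1 c1 c2 d2 d3 c3 b3 a3 a2 a1 b1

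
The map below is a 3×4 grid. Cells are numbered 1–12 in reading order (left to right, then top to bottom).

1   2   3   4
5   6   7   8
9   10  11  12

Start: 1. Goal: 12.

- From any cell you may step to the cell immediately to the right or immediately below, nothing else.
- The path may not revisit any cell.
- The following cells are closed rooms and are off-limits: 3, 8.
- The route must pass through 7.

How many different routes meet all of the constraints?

2

A right/down-only route from 1 to 12 makes exactly 2 down-moves and 3 right-moves in some order.
With no other constraints that would be C(5,2) = 10 routes.
Split at 7 and multiply the segment counts (each segment already excludes blocked cells): 1→7: 2; 7→12: 1; product = 2.
That gives 2 routes.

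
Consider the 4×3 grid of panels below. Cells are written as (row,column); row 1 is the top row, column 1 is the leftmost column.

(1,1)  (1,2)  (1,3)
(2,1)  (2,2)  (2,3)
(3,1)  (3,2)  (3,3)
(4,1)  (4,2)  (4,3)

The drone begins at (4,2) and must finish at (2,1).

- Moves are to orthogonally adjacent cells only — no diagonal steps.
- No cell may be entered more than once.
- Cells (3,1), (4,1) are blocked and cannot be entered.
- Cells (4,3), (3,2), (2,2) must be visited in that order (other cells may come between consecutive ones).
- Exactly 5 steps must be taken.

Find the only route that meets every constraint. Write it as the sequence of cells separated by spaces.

(4,2) (4,3) (3,3) (3,2) (2,2) (2,1)

The waypoints must appear in the order (4,3), (3,2), (2,2), with no cell reused.
Route from (4,2): right 1 to (4,3), up 1 to (3,3), left 1 to (3,2), up 1 to (2,2), left 1 to (2,1) — 5 moves in all.
Check: order respected ((4,3) at step 1, (3,2) at step 3, (2,2) at step 4); 5 moves as required.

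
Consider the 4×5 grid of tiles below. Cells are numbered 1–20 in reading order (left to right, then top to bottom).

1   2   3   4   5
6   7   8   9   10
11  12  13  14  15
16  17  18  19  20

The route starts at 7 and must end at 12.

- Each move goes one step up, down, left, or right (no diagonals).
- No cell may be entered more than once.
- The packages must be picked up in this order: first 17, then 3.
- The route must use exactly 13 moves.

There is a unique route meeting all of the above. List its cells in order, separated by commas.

The waypoints must appear in the order 17, 3, with no cell reused.
Route from 7: left to 6, 2× down (reaching 16), 3× right (reaching 19), 3× up (reaching 4), left to 3, 2× down (reaching 13), left to 12 — 13 moves in all.
Check: order respected (17 at step 4, 3 at step 10); 13 moves as required.

7, 6, 11, 16, 17, 18, 19, 14, 9, 4, 3, 8, 13, 12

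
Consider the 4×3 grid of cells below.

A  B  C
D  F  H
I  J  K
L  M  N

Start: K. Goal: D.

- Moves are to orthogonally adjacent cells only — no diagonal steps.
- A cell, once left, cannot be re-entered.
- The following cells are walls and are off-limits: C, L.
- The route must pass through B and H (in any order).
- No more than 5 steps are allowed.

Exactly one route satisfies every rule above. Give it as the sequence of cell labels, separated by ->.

K -> H -> F -> B -> A -> D

The 5-move cap with required stops at B, H leaves no slack for detours.
Route from K: up 1 to H, left 1 to F, up 1 to B, left 1 to A, down 1 to D — 5 moves in all.
Check: all required cells visited; 5 ≤ 5 moves.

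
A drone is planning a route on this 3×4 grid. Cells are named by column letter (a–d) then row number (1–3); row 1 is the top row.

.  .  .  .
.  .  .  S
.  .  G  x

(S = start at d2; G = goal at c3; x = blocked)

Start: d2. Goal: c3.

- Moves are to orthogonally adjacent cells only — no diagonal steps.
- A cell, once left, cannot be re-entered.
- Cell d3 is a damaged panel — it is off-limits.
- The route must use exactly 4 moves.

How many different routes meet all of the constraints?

2

Need simple routes of exactly 4 moves from d2 to c3 (Manhattan distance 2, so 1 moves are spent on a detour and 1 undoing it).
Enumerating: d2 d1 c1 c2 c3 | d2 c2 b2 b3 c3.
That gives 2 routes.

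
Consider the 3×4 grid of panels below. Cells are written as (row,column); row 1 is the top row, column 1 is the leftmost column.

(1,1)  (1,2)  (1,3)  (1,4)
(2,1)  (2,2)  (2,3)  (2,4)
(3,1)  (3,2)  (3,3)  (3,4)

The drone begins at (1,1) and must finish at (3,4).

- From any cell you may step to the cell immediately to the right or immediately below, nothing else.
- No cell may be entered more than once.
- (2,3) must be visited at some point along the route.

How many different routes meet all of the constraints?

6

A right/down-only route from (1,1) to (3,4) makes exactly 2 down-moves and 3 right-moves in some order.
With no other constraints that would be C(5,2) = 10 routes.
Split at (2,3) and multiply the segment counts: (1,1)→(2,3): 3; (2,3)→(3,4): 2; product = 6.
That gives 6 routes.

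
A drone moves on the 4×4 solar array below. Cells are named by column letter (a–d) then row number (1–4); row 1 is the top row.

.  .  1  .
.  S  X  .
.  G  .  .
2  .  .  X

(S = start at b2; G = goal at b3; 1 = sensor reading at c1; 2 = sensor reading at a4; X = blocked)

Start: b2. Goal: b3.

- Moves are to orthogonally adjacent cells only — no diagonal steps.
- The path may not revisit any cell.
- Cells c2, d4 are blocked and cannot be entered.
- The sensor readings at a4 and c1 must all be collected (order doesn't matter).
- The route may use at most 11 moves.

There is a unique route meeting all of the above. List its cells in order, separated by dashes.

The 11-move cap with required stops at a4, c1 leaves no slack for detours.
Route from b2: up 1 to b1, right 2 to d1, down 2 to d3, left 1 to c3, down 1 to c4, left 2 to a4, up 1 to a3, right 1 to b3 — 11 moves in all.
Check: all required cells visited; 11 ≤ 11 moves.

b2 - b1 - c1 - d1 - d2 - d3 - c3 - c4 - b4 - a4 - a3 - b3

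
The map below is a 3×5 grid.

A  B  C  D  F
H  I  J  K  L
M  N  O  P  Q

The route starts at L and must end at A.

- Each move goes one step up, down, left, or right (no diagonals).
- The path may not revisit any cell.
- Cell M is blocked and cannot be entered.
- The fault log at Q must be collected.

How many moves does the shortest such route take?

7

Any route passes through Q somewhere between L and A. Summing Manhattan distances along the two legs (L → Q → A) gives a lower bound of 1 + 6 = 7 moves.
A route of 7 moves achieves this: L → Q → P → K → D → C → B → A.
Since 7 matches the lower bound, it is optimal.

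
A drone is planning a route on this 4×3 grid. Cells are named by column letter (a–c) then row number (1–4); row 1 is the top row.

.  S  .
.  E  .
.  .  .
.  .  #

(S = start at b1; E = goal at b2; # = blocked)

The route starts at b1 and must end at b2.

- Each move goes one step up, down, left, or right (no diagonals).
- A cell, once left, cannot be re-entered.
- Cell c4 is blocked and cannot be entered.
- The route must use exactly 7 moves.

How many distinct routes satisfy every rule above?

3

Need simple routes of exactly 7 moves from b1 to b2 (Manhattan distance 1, so 3 moves are spent on a detour and 3 undoing it).
Enumerating: b1 a1 a2 a3 a4 b4 b3 b2 | b1 a1 a2 a3 b3 c3 c2 b2 | b1 c1 c2 c3 b3 a3 a2 b2.
That gives 3 routes.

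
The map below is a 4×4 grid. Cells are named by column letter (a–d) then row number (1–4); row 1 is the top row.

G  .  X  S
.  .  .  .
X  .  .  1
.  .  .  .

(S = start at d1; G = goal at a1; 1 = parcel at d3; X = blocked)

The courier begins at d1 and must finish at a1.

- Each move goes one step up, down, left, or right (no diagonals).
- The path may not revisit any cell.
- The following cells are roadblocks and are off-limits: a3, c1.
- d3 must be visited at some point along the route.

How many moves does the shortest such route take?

7

Any route passes through d3 somewhere between d1 and a1. Summing Manhattan distances along the two legs (d1 → d3 → a1) gives a lower bound of 2 + 5 = 7 moves.
A route of 7 moves achieves this: d1 → d2 → d3 → c3 → c2 → b2 → b1 → a1.
Since 7 matches the lower bound, it is optimal.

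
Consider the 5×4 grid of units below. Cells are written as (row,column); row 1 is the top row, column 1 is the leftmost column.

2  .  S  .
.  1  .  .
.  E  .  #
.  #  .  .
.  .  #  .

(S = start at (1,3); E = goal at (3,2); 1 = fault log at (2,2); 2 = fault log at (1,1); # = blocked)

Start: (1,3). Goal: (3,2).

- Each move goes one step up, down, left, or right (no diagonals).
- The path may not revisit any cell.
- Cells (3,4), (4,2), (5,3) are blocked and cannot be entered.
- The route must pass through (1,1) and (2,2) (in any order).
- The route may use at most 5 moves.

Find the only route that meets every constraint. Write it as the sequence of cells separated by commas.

The budget equals the shortest possible length, so every move has to be on a shortest route through the required cells.
Route from (1,3): left 2 to (1,1), down 1 to (2,1), right 1 to (2,2), down 1 to (3,2) — 5 moves in all.
Check: all required cells visited; 5 ≤ 5 moves.

(1,3), (1,2), (1,1), (2,1), (2,2), (3,2)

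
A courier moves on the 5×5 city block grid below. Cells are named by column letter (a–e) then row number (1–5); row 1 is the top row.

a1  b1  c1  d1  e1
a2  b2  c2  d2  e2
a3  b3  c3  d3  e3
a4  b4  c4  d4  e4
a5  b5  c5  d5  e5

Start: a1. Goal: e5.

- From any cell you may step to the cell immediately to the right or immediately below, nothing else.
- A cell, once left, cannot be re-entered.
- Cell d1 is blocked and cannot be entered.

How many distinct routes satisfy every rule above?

65

A right/down-only route from a1 to e5 makes exactly 4 down-moves and 4 right-moves in some order.
With no other constraints that would be C(8,4) = 70 routes.
Subtract routes through each blocked cell (inclusion–exclusion for overlaps): − through d1: 5 → 65.
That gives 65 routes.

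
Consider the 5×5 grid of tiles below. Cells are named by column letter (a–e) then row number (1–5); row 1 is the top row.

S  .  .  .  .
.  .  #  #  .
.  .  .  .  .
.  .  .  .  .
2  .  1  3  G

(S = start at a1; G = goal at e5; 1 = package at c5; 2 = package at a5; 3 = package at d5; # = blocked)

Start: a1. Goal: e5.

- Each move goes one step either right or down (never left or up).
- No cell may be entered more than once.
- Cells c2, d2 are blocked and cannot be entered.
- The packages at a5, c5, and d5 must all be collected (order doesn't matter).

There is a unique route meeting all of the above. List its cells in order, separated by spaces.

a1 a2 a3 a4 a5 b5 c5 d5 e5

Moves only go right or down, so the column and row indices never decrease.
Route from a1: down 4 to a5, right 4 to e5 — 8 moves in all.
Check: all required cells visited.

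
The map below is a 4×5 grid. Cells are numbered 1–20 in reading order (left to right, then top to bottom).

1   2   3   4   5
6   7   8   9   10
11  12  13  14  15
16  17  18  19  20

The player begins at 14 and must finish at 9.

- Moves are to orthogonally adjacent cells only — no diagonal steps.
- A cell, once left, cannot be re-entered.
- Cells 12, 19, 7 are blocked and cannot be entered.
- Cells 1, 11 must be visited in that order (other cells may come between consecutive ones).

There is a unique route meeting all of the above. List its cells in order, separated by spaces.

14 15 10 5 4 3 2 1 6 11 16 17 18 13 8 9

The waypoints must appear in the order 1, 11, with no cell reused.
Route from 14: right 1 to 15, up 2 to 5, left 4 to 1, down 3 to 16, right 2 to 18, up 2 to 8, right 1 to 9 — 15 moves in all.
Check: order respected (1 at step 7, 11 at step 9).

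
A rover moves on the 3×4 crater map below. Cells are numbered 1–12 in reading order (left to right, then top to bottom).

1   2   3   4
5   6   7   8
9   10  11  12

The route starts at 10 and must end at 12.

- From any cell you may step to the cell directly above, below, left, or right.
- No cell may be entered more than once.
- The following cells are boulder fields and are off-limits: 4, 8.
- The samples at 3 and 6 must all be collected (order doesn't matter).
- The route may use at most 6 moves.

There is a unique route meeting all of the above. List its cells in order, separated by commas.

The budget equals the shortest possible length, so every move has to be on a shortest route through the required cells.
Route from 10: up 2 to 2, right 1 to 3, down 2 to 11, right 1 to 12 — 6 moves in all.
Check: all required cells visited; 6 ≤ 6 moves.

10, 6, 2, 3, 7, 11, 12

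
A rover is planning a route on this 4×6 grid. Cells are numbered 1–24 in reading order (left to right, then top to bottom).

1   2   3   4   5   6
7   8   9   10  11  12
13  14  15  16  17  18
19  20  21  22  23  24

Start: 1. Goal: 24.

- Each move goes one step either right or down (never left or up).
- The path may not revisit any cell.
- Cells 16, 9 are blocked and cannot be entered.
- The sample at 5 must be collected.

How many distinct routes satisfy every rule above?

4

A right/down-only route from 1 to 24 makes exactly 3 down-moves and 5 right-moves in some order.
With no other constraints that would be C(8,3) = 56 routes.
Split at 5 and multiply the segment counts (each segment already excludes blocked cells): 1→5: 1; 5→24: 4; product = 4.
That gives 4 routes.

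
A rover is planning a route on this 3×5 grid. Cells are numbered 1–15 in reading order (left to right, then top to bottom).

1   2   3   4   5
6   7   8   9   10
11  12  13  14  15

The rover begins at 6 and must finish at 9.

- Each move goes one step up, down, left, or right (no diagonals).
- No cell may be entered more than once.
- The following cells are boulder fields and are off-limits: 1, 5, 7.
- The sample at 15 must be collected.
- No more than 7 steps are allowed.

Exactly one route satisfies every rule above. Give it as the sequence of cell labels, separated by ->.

The 7-move cap with required stops at 15 leaves no slack for detours.
Route from 6: down to 11, 4× right (reaching 15), up to 10, left to 9 — 7 moves in all.
Check: all required cells visited; 7 ≤ 7 moves.

6 -> 11 -> 12 -> 13 -> 14 -> 15 -> 10 -> 9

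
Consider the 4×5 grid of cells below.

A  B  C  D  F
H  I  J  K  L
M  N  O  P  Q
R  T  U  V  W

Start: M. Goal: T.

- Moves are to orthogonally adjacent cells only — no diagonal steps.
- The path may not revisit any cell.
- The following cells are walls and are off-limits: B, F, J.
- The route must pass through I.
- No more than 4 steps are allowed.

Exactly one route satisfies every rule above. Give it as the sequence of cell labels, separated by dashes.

The budget equals the shortest possible length, so every move has to be on a shortest route through the required cells.
Route from M: up 1 to H, right 1 to I, down 2 to T — 4 moves in all.
Check: all required cells visited; 4 ≤ 4 moves.

M - H - I - N - T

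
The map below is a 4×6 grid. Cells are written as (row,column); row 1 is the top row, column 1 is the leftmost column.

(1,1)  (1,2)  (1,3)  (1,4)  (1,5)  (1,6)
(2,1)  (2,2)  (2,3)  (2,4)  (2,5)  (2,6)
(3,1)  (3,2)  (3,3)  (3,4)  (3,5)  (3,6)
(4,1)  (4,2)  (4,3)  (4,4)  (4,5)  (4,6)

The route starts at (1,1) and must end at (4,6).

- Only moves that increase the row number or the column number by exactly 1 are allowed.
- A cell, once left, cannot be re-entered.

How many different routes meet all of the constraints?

56

A right/down-only route from (1,1) to (4,6) makes exactly 3 down-moves and 5 right-moves in some order.
With no other constraints that would be C(8,3) = 56 routes.
That gives 56 routes.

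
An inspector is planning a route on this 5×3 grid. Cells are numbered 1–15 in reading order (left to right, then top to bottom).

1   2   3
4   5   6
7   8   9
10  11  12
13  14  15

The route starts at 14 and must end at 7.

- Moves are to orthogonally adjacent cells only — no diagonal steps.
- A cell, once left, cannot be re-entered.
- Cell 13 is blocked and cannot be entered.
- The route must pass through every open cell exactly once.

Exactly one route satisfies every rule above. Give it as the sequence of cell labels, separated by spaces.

Need to visit all 14 open cells exactly once, starting at 14 and ending at 7.
Cell 10 has only two open neighbours (7 and 11), so the path must pass straight through it: one of those is the cell it's entered from and the other is where it exits.
Route from 14: right 1 to 15, up 4 to 3, left 2 to 1, down 1 to 4, right 1 to 5, down 2 to 11, left 1 to 10, up 1 to 7 — 13 moves in all.
Check: all 14 open cells covered.

14 15 12 9 6 3 2 1 4 5 8 11 10 7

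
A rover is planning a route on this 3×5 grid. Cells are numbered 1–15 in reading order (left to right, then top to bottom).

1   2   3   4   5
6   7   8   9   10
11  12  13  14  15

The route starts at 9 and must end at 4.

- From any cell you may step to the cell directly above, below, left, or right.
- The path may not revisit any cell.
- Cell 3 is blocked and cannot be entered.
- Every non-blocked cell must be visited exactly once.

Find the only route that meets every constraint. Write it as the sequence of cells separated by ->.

9 -> 8 -> 7 -> 2 -> 1 -> 6 -> 11 -> 12 -> 13 -> 14 -> 15 -> 10 -> 5 -> 4

Need to visit all 14 open cells exactly once, starting at 9 and ending at 4.
Route from 9: 2× left (reaching 7), up to 2, left to 1, 2× down (reaching 11), 4× right (reaching 15), 2× up (reaching 5), left to 4 — 13 moves in all.
Check: all 14 open cells covered.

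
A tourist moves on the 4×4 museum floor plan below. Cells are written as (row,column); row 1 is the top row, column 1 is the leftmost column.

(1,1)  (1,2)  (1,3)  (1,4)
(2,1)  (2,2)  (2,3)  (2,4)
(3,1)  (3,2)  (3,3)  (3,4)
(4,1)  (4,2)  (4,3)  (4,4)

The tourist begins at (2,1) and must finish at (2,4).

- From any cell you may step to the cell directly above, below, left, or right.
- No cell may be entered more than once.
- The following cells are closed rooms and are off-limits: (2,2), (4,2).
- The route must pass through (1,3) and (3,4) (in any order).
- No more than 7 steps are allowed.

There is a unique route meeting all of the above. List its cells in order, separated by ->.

(2,1) -> (1,1) -> (1,2) -> (1,3) -> (2,3) -> (3,3) -> (3,4) -> (2,4)

The 7-move cap with required stops at (1,3), (3,4) leaves no slack for detours.
Route from (2,1): up to (1,1), 2× right (reaching (1,3)), 2× down (reaching (3,3)), right to (3,4), up to (2,4) — 7 moves in all.
Check: all required cells visited; 7 ≤ 7 moves.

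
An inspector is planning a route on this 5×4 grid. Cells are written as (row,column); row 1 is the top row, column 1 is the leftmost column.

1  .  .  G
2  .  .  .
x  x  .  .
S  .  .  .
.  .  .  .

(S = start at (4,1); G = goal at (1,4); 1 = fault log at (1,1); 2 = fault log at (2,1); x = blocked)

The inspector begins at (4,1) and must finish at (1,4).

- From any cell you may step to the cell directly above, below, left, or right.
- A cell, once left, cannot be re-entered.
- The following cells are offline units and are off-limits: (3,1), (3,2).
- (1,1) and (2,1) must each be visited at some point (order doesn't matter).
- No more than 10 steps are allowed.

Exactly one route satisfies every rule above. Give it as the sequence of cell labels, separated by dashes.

(4,1) - (4,2) - (4,3) - (3,3) - (2,3) - (2,2) - (2,1) - (1,1) - (1,2) - (1,3) - (1,4)

Any route must reach (1,1) and (2,1) and still end at (1,4) within 10 moves, so the order of the required stops is forced.
Route from (4,1): 2× right (reaching (4,3)), 2× up (reaching (2,3)), 2× left (reaching (2,1)), up to (1,1), 3× right (reaching (1,4)) — 10 moves in all.
Check: all required cells visited; 10 ≤ 10 moves.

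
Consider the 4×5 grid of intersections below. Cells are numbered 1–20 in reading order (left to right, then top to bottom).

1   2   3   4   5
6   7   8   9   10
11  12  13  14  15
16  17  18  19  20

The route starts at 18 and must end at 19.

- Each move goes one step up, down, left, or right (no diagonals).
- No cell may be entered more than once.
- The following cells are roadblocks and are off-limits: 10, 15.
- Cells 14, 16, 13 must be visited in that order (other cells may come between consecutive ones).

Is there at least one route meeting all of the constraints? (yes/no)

no

Ignoring the required order, 33 revisit-free routes from 18 to 19 pass through all of 14, 16, and 13; the waypoint orders that occur are 16 → 13 → 14 (24); 13 → 16 → 14 (9) — never 14 → 16 → 13.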